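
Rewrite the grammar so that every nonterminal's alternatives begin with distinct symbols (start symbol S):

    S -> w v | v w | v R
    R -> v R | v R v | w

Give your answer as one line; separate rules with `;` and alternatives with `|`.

S has alternatives sharing prefix 'v': factor to S → v S' with S' → w | R.
R has alternatives sharing prefix 'v R': factor to R → v R R' with R' → ε | v.

S -> w v | v S'; R -> w | v R R'; S' -> w | R; R' -> ε | v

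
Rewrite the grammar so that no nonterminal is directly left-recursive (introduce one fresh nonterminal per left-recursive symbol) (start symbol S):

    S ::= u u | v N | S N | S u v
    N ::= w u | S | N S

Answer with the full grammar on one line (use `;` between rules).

S, N are directly left-recursive.
For S: α = {N, u v}, β = {u u, v N}. Rewrite as S → β S' and S' → α S' | ε.
For N: α = {S}, β = {w u, S}. Rewrite as N → β N' and N' → α N' | ε.

S ::= u u S' | v N S'; N ::= w u N' | S N'; S' ::= N S' | u v S' | ε; N' ::= S N' | ε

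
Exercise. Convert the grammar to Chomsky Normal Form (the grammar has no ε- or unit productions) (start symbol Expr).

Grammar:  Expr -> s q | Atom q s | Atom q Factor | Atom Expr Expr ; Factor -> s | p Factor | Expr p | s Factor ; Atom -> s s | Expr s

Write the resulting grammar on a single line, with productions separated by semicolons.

Expr -> X1 X2 | Atom Y1 | Atom Y2 | Atom Y3; Factor -> s | X3 Factor | Expr X3 | X1 Factor; Atom -> X1 X1 | Expr X1; X1 -> s; X2 -> q; X3 -> p; Y1 -> X2 X1; Y2 -> X2 Factor; Y3 -> Expr Expr

Introduce a nonterminal for each terminal appearing in a rule of length ≥ 2: X1 → s, X2 → q, X3 → p.
Binarize each right-hand side of length ≥ 3 by chaining fresh nonterminals (Y1, Y2, …): affected rules were Expr → Atom X2 X1; Expr → Atom X2 Factor; Expr → Atom Expr Expr.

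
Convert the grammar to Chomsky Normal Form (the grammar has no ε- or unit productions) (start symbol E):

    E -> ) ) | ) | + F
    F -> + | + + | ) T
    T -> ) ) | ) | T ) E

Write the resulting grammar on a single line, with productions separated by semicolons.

Introduce a nonterminal for each terminal appearing in a rule of length ≥ 2: X1 → ), X2 → +.
Binarize each right-hand side of length ≥ 3 by chaining fresh nonterminals (Y1, Y2, …): affected rules were T → T X1 E.

E -> X1 X1 | ) | X2 F; F -> + | X2 X2 | X1 T; T -> X1 X1 | ) | T Y1; X1 -> ); X2 -> +; Y1 -> X1 E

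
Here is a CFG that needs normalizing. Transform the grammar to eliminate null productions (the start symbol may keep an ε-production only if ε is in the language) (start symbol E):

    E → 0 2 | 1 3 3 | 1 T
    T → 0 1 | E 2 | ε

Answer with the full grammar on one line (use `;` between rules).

E → 0 2 | 1 3 3 | 1 T | 1; T → 0 1 | E 2

Nullable nonterminals: {T}.
ε ∉ L(G), so no ε-production is kept.
Expand every rule over subsets of its nullable positions: E → 1 T gives 1 T | 1.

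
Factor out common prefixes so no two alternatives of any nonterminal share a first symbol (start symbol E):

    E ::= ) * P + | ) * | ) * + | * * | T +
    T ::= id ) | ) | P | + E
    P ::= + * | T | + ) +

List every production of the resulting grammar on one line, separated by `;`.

E ::= * * | T + | ) * E'; T ::= id ) | ) | P | + E; P ::= T | + P'; E' ::= P + | ε | +; P' ::= * | ) +

E has alternatives sharing prefix ') *': factor to E → ) * E' with E' → P + | ε | +.
P has alternatives sharing prefix '+': factor to P → + P' with P' → * | ) +.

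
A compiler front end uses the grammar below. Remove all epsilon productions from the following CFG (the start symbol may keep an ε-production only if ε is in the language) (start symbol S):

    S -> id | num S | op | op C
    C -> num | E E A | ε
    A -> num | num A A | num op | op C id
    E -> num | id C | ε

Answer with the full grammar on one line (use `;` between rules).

The nullable symbols are {C, E}.
ε ∉ L(G), so no ε-production is kept.
For each production, add variants omitting each subset of nullable occurrences: C → E E A gives E E A | E A | A. A → op C id gives op C id | op id. E → id C gives id C | id.

S -> id | num S | op | op C; C -> num | E E A | E A | A; A -> num | num A A | num op | op C id | op id; E -> num | id C | id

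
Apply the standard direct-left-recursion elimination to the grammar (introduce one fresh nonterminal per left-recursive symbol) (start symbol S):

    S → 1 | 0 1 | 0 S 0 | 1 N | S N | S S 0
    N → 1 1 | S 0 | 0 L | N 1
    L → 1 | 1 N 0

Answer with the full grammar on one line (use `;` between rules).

S → 1 S' | 0 1 S' | 0 S 0 S' | 1 N S'; N → 1 1 N' | S 0 N' | 0 L N'; L → 1 | 1 N 0; S' → N S' | S 0 S' | ε; N' → 1 N' | ε

S, N are directly left-recursive.
For S: α = {N, S 0}, β = {1, 0 1, 0 S 0, 1 N}. Rewrite as S → β S' and S' → α S' | ε.
For N: α = {1}, β = {1 1, S 0, 0 L}. Rewrite as N → β N' and N' → α N' | ε.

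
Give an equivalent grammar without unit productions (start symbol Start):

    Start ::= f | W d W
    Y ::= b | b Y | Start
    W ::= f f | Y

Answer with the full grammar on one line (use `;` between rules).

Unit pairs: W ⇒* {Start, Y}; Y ⇒* {Start}.
Replace each nonterminal's rules with the union of the non-unit rules of every nonterminal it unit-derives.

Start ::= f | W d W; Y ::= f | W d W | b | b Y; W ::= f | W d W | b | b Y | f f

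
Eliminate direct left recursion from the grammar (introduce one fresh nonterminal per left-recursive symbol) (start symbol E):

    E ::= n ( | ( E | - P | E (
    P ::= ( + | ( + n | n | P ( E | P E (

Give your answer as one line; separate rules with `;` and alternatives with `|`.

E ::= n ( E' | ( E E' | - P E'; P ::= ( + P' | ( + n P' | n P'; E' ::= ( E' | eps; P' ::= ( E P' | E ( P' | eps

E, P are directly left-recursive.
For E: α = {(}, β = {n (, ( E, - P}. Rewrite as E → β E' and E' → α E' | ε.
For P: α = {( E, E (}, β = {( +, ( + n, n}. Rewrite as P → β P' and P' → α P' | ε.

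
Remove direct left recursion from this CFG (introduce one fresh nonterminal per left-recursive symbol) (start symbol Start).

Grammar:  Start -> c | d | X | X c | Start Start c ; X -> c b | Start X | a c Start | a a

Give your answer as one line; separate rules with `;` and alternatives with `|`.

Start -> c Start1 | d Start1 | X Start1 | X c Start1; X -> c b | Start X | a c Start | a a; Start1 -> Start c Start1 | eps

Directly left-recursive nonterminal: Start.
For Start: α = {Start c}, β = {c, d, X, X c}. Rewrite as Start → β Start1 and Start1 → α Start1 | ε.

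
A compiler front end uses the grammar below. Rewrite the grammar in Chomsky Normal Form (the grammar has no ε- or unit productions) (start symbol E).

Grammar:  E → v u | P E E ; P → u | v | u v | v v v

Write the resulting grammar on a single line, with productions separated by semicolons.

E → X1 X2 | P Y1; P → u | v | X2 X1 | X1 Y2; X1 → v; X2 → u; Y1 → E E; Y2 → X1 X1

Introduce a nonterminal for each terminal appearing in a rule of length ≥ 2: X1 → v, X2 → u.
Binarize each right-hand side of length ≥ 3 by chaining fresh nonterminals (Y1, Y2, …): affected rules were E → P E E; P → X1 X1 X1.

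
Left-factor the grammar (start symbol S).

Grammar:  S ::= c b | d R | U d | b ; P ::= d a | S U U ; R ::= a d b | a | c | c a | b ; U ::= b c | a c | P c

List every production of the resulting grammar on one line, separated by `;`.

S ::= c b | d R | U d | b; P ::= d a | S U U; R ::= b | a R' | c R''; U ::= b c | a c | P c; R' ::= d b | ε; R'' ::= ε | a

R has alternatives sharing prefix 'a': factor to R → a R' with R' → d b | ε.
R has alternatives sharing prefix 'c': factor to R → c R'' with R'' → ε | a.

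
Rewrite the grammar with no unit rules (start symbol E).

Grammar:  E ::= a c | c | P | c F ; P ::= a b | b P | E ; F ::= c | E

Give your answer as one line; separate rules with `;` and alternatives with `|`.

Unit pairs: E ⇒* {P}; F ⇒* {E, P}; P ⇒* {E}.
For every A with A ⇒* B via unit rules, add B's non-unit alternatives to A; then delete every rule of the form X → Y.

E ::= a c | c | c F | a b | b P; P ::= a c | c | c F | a b | b P; F ::= a c | c | c F | a b | b P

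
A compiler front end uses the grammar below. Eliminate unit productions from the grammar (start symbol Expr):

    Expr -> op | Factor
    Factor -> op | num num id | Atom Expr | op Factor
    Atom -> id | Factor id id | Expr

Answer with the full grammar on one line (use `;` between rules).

Expr -> op | num num id | Atom Expr | op Factor; Factor -> op | num num id | Atom Expr | op Factor; Atom -> id | Factor id id | op | num num id | Atom Expr | op Factor

Unit pairs: Atom ⇒* {Expr, Factor}; Expr ⇒* {Factor}.
For every A with A ⇒* B via unit rules, add B's non-unit alternatives to A; then delete every rule of the form X → Y.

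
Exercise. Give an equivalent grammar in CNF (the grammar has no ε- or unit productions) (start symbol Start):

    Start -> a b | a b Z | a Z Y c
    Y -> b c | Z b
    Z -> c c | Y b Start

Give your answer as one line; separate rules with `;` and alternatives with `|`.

Start -> X1 X2 | X1 Y1 | X1 Y2; Y -> X2 X3 | Z X2; Z -> X3 X3 | Y Y4; X1 -> a; X2 -> b; X3 -> c; Y1 -> X2 Z; Y2 -> Z Y3; Y3 -> Y X3; Y4 -> X2 Start

Introduce a nonterminal for each terminal appearing in a rule of length ≥ 2: X1 → a, X2 → b, X3 → c.
Binarize each right-hand side of length ≥ 3 by chaining fresh nonterminals (Y1, Y2, …): affected rules were Start → X1 X2 Z; Start → X1 Z Y X3; Z → Y X2 Start.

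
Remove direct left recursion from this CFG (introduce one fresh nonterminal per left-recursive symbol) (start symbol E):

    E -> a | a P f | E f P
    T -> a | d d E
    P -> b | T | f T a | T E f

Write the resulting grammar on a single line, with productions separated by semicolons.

E -> a E' | a P f E'; T -> a | d d E; P -> b | T | f T a | T E f; E' -> f P E' | ε

Left recursion appears on E.
For E: α = {f P}, β = {a, a P f}. Rewrite as E → β E' and E' → α E' | ε.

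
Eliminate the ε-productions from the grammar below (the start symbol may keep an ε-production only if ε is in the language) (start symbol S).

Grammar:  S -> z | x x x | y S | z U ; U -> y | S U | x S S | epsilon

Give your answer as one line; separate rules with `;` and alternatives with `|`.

Nullable set = {U}.
ε ∉ L(G), so no ε-production is kept.
For each production, add variants omitting each subset of nullable occurrences: U → S U gives S U | S.

S -> z | x x x | y S | z U; U -> y | S U | S | x S S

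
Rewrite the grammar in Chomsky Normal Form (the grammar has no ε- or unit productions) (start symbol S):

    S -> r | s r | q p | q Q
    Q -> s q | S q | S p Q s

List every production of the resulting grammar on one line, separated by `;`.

S -> r | X1 X2 | X3 X4 | X3 Q; Q -> X1 X3 | S X3 | S Y1; X1 -> s; X2 -> r; X3 -> q; X4 -> p; Y1 -> X4 Y2; Y2 -> Q X1

Introduce a nonterminal for each terminal appearing in a rule of length ≥ 2: X1 → s, X2 → r, X3 → q, X4 → p.
Binarize each right-hand side of length ≥ 3 by chaining fresh nonterminals (Y1, Y2, …): affected rules were Q → S X4 Q X1.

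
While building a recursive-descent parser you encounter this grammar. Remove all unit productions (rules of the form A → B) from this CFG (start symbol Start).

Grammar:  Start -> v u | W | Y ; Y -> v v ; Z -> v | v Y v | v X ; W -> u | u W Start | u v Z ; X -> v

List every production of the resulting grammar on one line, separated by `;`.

Start -> v u | v v | u | u W Start | u v Z; Y -> v v; Z -> v | v Y v | v X; W -> u | u W Start | u v Z; X -> v

Unit pairs: Start ⇒* {W, Y}.
For every A with A ⇒* B via unit rules, add B's non-unit alternatives to A; then delete every rule of the form X → Y.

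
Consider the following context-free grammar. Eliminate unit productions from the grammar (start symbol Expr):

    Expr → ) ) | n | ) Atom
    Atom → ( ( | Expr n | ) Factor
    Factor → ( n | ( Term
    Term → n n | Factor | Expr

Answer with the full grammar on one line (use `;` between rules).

Unit pairs: Term ⇒* {Expr, Factor}.
For each unit pair (A, B), copy every non-unit production of B to A, then drop all unit productions.

Expr → ) ) | n | ) Atom; Atom → ( ( | Expr n | ) Factor; Factor → ( n | ( Term; Term → n n | ( n | ( Term | ) ) | n | ) Atom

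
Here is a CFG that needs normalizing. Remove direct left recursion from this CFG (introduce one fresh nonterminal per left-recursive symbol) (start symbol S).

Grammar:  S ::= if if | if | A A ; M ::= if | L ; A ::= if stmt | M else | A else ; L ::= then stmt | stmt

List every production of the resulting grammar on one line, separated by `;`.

Directly left-recursive nonterminal: A.
For A: α = {else}, β = {if stmt, M else}. Rewrite as A → β A' and A' → α A' | ε.

S ::= if if | if | A A; M ::= if | L; A ::= if stmt A' | M else A'; L ::= then stmt | stmt; A' ::= else A' | eps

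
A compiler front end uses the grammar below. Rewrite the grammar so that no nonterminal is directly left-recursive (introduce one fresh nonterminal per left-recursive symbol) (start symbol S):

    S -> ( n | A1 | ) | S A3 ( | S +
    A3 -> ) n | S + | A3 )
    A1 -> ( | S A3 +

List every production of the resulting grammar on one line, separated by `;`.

S -> ( n S' | A1 S' | ) S'; A3 -> ) n A3' | S + A3'; A1 -> ( | S A3 +; S' -> A3 ( S' | + S' | eps; A3' -> ) A3' | eps

Left recursion appears on S, A3.
For S: α = {A3 (, +}, β = {( n, A1, )}. Rewrite as S → β S' and S' → α S' | ε.
For A3: α = {)}, β = {) n, S +}. Rewrite as A3 → β A3' and A3' → α A3' | ε.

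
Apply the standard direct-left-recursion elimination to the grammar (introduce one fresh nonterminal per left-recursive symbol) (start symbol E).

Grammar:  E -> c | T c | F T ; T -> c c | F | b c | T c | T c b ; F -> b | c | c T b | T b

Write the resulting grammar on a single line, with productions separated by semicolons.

E -> c | T c | F T; T -> c c T' | F T' | b c T'; F -> b | c | c T b | T b; T' -> c T' | c b T' | ε

T is directly left-recursive.
For T: α = {c, c b}, β = {c c, F, b c}. Rewrite as T → β T' and T' → α T' | ε.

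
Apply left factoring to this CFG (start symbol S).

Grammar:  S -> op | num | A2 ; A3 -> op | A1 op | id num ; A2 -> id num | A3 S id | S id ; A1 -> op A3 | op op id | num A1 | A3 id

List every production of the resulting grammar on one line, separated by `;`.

A1 has alternatives sharing prefix 'op': factor to A1 → op A1' with A1' → A3 | op id.

S -> op | num | A2; A3 -> op | A1 op | id num; A2 -> id num | A3 S id | S id; A1 -> num A1 | A3 id | op A1'; A1' -> A3 | op id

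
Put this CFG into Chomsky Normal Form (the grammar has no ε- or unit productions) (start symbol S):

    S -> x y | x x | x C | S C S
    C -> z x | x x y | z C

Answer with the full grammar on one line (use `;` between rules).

S -> X1 X2 | X1 X1 | X1 C | S Y1; C -> X3 X1 | X1 Y2 | X3 C; X1 -> x; X2 -> y; X3 -> z; Y1 -> C S; Y2 -> X1 X2

Introduce a nonterminal for each terminal appearing in a rule of length ≥ 2: X1 → x, X2 → y, X3 → z.
Binarize each right-hand side of length ≥ 3 by chaining fresh nonterminals (Y1, Y2, …): affected rules were S → S C S; C → X1 X1 X2.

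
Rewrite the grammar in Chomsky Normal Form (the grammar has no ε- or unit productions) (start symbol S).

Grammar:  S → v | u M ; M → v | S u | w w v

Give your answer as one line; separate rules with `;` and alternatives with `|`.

Introduce a nonterminal for each terminal appearing in a rule of length ≥ 2: X1 → u, X2 → w, X3 → v.
Binarize each right-hand side of length ≥ 3 by chaining fresh nonterminals (Y1, Y2, …): affected rules were M → X2 X2 X3.

S → v | X1 M; M → v | S X1 | X2 Y1; X1 → u; X2 → w; X3 → v; Y1 → X2 X3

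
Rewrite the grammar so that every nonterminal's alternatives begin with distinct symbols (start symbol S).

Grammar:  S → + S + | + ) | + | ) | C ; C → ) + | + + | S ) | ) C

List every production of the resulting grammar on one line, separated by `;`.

S → ) | C | + S'; C → + + | S ) | ) C'; S' → S + | ) | ε; C' → + | C

S has alternatives sharing prefix '+': factor to S → + S' with S' → S + | ) | ε.
C has alternatives sharing prefix ')': factor to C → ) C' with C' → + | C.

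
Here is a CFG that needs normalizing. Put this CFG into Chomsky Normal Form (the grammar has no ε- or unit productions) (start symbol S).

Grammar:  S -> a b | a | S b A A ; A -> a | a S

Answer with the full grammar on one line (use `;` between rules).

Introduce a nonterminal for each terminal appearing in a rule of length ≥ 2: X1 → a, X2 → b.
Binarize each right-hand side of length ≥ 3 by chaining fresh nonterminals (Y1, Y2, …): affected rules were S → S X2 A A.

S -> X1 X2 | a | S Y1; A -> a | X1 S; X1 -> a; X2 -> b; Y1 -> X2 Y2; Y2 -> A A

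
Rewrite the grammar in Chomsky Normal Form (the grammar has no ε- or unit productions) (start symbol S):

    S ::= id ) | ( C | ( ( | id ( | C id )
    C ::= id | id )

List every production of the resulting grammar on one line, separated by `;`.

Introduce a nonterminal for each terminal appearing in a rule of length ≥ 2: X1 → id, X2 → ), X3 → (.
Binarize each right-hand side of length ≥ 3 by chaining fresh nonterminals (Y1, Y2, …): affected rules were S → C X1 X2.

S ::= X1 X2 | X3 C | X3 X3 | X1 X3 | C Y1; C ::= id | X1 X2; X1 ::= id; X2 ::= ); X3 ::= (; Y1 ::= X1 X2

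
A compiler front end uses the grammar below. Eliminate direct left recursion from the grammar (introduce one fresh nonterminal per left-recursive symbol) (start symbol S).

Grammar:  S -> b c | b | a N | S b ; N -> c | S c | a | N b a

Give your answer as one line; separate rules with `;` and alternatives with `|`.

S -> b c S' | b S' | a N S'; N -> c N' | S c N' | a N'; S' -> b S' | ε; N' -> b a N' | ε

Directly left-recursive nonterminals: S, N.
For S: α = {b}, β = {b c, b, a N}. Rewrite as S → β S' and S' → α S' | ε.
For N: α = {b a}, β = {c, S c, a}. Rewrite as N → β N' and N' → α N' | ε.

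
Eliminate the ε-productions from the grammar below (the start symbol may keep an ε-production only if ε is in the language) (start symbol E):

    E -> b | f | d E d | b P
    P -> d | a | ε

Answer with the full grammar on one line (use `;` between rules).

The nullable symbols are {P}.
ε ∉ L(G), so no ε-production is kept.

E -> b | f | d E d | b P; P -> d | a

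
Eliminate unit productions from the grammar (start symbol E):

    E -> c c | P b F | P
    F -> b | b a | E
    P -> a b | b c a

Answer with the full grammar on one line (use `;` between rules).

E -> c c | P b F | a b | b c a; F -> c c | P b F | b | b a | a b | b c a; P -> a b | b c a

Unit pairs: E ⇒* {P}; F ⇒* {E, P}.
For every A with A ⇒* B via unit rules, add B's non-unit alternatives to A; then delete every rule of the form X → Y.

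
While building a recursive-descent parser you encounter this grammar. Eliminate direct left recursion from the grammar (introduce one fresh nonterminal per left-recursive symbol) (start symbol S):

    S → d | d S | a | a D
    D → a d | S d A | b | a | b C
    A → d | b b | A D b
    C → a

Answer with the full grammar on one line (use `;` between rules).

Left recursion appears on A.
For A: α = {D b}, β = {d, b b}. Rewrite as A → β A' and A' → α A' | ε.

S → d | d S | a | a D; D → a d | S d A | b | a | b C; A → d A' | b b A'; C → a; A' → D b A' | eps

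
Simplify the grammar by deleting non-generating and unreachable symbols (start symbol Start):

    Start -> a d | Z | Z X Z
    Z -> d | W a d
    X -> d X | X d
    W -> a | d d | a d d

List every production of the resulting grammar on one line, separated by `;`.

Start -> a d | Z; Z -> d | W a d; W -> a | d d | a d d

Generating nonterminals: {Start, W, Z}.
Reachable from Start after that: {Start, W, Z}.
Removed useless symbols: {X} and every production mentioning them.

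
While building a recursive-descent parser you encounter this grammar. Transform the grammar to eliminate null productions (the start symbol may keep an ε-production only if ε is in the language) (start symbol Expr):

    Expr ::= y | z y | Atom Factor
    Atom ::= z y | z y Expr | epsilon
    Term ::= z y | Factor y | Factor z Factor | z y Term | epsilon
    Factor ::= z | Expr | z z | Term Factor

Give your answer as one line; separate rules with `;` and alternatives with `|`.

Expr ::= y | z y | Atom Factor | Factor; Atom ::= z y | z y Expr; Term ::= z y | Factor y | Factor z Factor | z y Term; Factor ::= z | Expr | z z | Term Factor

Nullable nonterminals: {Atom, Term}.
ε ∉ L(G), so no ε-production is kept.
Add the nullable-subset variants: Expr → Atom Factor gives Atom Factor | Factor.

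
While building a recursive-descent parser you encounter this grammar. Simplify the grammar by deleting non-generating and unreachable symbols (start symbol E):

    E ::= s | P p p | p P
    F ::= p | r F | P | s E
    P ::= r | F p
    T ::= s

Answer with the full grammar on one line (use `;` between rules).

E ::= s | P p p | p P; F ::= p | r F | P | s E; P ::= r | F p

Generating nonterminals: {E, F, P, T}.
Reachable from E after that: {E, F, P}.
Removed useless symbols: {T} and every production mentioning them.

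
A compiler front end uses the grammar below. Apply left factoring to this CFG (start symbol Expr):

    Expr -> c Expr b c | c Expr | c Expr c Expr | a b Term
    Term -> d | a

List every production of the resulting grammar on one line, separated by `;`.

Expr has alternatives sharing prefix 'c Expr': factor to Expr → c Expr Expr1 with Expr1 → b c | ε | c Expr.

Expr -> a b Term | c Expr Expr1; Term -> d | a; Expr1 -> b c | ε | c Expr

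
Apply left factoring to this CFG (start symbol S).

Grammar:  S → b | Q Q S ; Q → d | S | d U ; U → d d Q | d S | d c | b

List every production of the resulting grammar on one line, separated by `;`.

S → b | Q Q S; Q → S | d Q'; U → b | d U'; Q' → eps | U; U' → d Q | S | c

Q has alternatives sharing prefix 'd': factor to Q → d Q' with Q' → ε | U.
U has alternatives sharing prefix 'd': factor to U → d U' with U' → d Q | S | c.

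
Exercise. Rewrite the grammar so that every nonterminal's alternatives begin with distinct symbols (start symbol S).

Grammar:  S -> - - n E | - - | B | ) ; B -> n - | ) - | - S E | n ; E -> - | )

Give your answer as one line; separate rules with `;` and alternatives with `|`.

S has alternatives sharing prefix '- -': factor to S → - - S' with S' → n E | ε.
B has alternatives sharing prefix 'n': factor to B → n B' with B' → - | ε.

S -> B | ) | - - S'; B -> ) - | - S E | n B'; E -> - | ); S' -> n E | ε; B' -> - | ε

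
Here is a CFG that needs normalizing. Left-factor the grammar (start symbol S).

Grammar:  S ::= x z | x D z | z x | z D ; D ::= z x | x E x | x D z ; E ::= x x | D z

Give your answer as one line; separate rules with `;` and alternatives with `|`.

S has alternatives sharing prefix 'x': factor to S → x S' with S' → z | D z.
S has alternatives sharing prefix 'z': factor to S → z S'' with S'' → x | D.
D has alternatives sharing prefix 'x': factor to D → x D' with D' → E x | D z.

S ::= x S' | z S''; D ::= z x | x D'; E ::= x x | D z; S' ::= z | D z; S'' ::= x | D; D' ::= E x | D z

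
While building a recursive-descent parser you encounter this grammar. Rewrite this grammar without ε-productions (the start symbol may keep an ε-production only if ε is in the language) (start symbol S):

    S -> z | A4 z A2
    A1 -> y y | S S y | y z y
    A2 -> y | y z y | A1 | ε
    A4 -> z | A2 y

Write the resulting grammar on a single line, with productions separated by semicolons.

The nullable symbols are {A2}.
ε ∉ L(G), so no ε-production is kept.
For each production, add variants omitting each subset of nullable occurrences: S → A4 z A2 gives A4 z A2 | A4 z. A4 → A2 y gives A2 y | y.

S -> z | A4 z A2 | A4 z; A1 -> y y | S S y | y z y; A2 -> y | y z y | A1; A4 -> z | A2 y | y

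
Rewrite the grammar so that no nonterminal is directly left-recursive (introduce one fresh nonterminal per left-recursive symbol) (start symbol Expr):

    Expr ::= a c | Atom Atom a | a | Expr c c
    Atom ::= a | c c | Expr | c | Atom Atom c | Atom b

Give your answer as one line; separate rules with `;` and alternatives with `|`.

Expr, Atom are directly left-recursive.
For Expr: α = {c c}, β = {a c, Atom Atom a, a}. Rewrite as Expr → β Expr1 and Expr1 → α Expr1 | ε.
For Atom: α = {Atom c, b}, β = {a, c c, Expr, c}. Rewrite as Atom → β Atom1 and Atom1 → α Atom1 | ε.

Expr ::= a c Expr1 | Atom Atom a Expr1 | a Expr1; Atom ::= a Atom1 | c c Atom1 | Expr Atom1 | c Atom1; Expr1 ::= c c Expr1 | ε; Atom1 ::= Atom c Atom1 | b Atom1 | ε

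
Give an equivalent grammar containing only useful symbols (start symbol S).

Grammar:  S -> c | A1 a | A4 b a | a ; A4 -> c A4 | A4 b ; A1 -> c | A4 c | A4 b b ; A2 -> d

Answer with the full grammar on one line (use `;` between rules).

S -> c | A1 a | a; A1 -> c

Generating nonterminals: {A1, A2, S}.
Reachable from S after that: {A1, S}.
Removed useless symbols: {A2, A4} and every production mentioning them.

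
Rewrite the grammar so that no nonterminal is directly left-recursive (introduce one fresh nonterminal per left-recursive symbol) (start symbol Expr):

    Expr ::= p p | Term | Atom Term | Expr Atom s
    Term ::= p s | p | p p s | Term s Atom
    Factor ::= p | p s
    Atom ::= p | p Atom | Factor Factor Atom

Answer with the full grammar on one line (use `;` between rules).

Directly left-recursive nonterminals: Expr, Term.
For Expr: α = {Atom s}, β = {p p, Term, Atom Term}. Rewrite as Expr → β Expr1 and Expr1 → α Expr1 | ε.
For Term: α = {s Atom}, β = {p s, p, p p s}. Rewrite as Term → β Term1 and Term1 → α Term1 | ε.

Expr ::= p p Expr1 | Term Expr1 | Atom Term Expr1; Term ::= p s Term1 | p Term1 | p p s Term1; Factor ::= p | p s; Atom ::= p | p Atom | Factor Factor Atom; Expr1 ::= Atom s Expr1 | ε; Term1 ::= s Atom Term1 | ε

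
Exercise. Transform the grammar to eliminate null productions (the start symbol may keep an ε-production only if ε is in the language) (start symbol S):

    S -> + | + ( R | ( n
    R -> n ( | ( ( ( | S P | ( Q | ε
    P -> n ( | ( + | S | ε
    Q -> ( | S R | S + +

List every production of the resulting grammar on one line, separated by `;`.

Nullable set = {P, R}.
ε ∉ L(G), so no ε-production is kept.
Expand every rule over subsets of its nullable positions: S → + ( R gives + ( R | + (. R → S P gives S P | S. Q → S R gives S R | S.

S -> + | + ( R | + ( | ( n; R -> n ( | ( ( ( | S P | S | ( Q; P -> n ( | ( + | S; Q -> ( | S R | S | S + +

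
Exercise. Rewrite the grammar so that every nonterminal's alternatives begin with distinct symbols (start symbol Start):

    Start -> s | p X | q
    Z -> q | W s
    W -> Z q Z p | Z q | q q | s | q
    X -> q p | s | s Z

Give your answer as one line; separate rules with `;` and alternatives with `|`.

Start -> s | p X | q; Z -> q | W s; W -> s | Z q W1 | q W2; X -> q p | s X1; W1 -> Z p | eps; W2 -> q | eps; X1 -> eps | Z

W has alternatives sharing prefix 'Z q': factor to W → Z q W1 with W1 → Z p | ε.
W has alternatives sharing prefix 'q': factor to W → q W2 with W2 → q | ε.
X has alternatives sharing prefix 's': factor to X → s X1 with X1 → ε | Z.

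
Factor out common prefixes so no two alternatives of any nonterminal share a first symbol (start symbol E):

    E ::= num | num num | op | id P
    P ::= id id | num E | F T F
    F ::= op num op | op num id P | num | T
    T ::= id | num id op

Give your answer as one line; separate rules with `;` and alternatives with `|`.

E ::= op | id P | num E'; P ::= id id | num E | F T F; F ::= num | T | op num F'; T ::= id | num id op; E' ::= ε | num; F' ::= op | id P

E has alternatives sharing prefix 'num': factor to E → num E' with E' → ε | num.
F has alternatives sharing prefix 'op num': factor to F → op num F' with F' → op | id P.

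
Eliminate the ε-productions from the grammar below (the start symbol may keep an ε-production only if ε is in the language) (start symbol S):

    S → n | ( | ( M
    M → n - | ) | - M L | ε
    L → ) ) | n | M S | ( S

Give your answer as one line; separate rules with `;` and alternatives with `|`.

Nullable nonterminals: {M}.
ε ∉ L(G), so no ε-production is kept.
Add the nullable-subset variants: M → - M L gives - M L | - L. L → M S gives M S | S.

S → n | ( | ( M; M → n - | ) | - M L | - L; L → ) ) | n | M S | S | ( S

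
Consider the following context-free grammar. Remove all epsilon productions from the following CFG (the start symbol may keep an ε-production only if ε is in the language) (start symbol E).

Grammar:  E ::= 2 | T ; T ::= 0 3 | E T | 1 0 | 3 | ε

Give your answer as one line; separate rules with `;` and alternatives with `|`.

E ::= 2 | T | ε; T ::= 0 3 | E T | E | 1 0 | 3

The nullable symbols are {E, T}.
ε ∈ L(G) since E is nullable, so keep E → ε.
Expand every rule over subsets of its nullable positions: T → E T gives E T | E.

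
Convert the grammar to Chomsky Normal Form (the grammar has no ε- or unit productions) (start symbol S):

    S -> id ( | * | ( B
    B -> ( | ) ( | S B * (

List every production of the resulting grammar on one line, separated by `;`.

S -> X1 X2 | * | X2 B; B -> ( | X3 X2 | S Y1; X1 -> id; X2 -> (; X3 -> ); X4 -> *; Y1 -> B Y2; Y2 -> X4 X2

Introduce a nonterminal for each terminal appearing in a rule of length ≥ 2: X1 → id, X2 → (, X3 → ), X4 → *.
Binarize each right-hand side of length ≥ 3 by chaining fresh nonterminals (Y1, Y2, …): affected rules were B → S B X4 X2.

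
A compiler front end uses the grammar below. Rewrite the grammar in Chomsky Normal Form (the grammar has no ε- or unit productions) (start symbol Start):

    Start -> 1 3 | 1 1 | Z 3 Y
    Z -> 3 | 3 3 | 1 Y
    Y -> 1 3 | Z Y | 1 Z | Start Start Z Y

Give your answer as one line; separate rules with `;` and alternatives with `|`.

Start -> X1 X2 | X1 X1 | Z Y1; Z -> 3 | X2 X2 | X1 Y; Y -> X1 X2 | Z Y | X1 Z | Start Y2; X1 -> 1; X2 -> 3; Y1 -> X2 Y; Y2 -> Start Y3; Y3 -> Z Y

Introduce a nonterminal for each terminal appearing in a rule of length ≥ 2: X1 → 1, X2 → 3.
Binarize each right-hand side of length ≥ 3 by chaining fresh nonterminals (Y1, Y2, …): affected rules were Start → Z X2 Y; Y → Start Start Z Y.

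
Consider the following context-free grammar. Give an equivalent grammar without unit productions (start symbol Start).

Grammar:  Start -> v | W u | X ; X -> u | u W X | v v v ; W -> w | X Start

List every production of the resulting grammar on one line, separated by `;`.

Start -> v | W u | u | u W X | v v v; X -> u | u W X | v v v; W -> w | X Start

Unit pairs: Start ⇒* {X}.
Replace each nonterminal's rules with the union of the non-unit rules of every nonterminal it unit-derives.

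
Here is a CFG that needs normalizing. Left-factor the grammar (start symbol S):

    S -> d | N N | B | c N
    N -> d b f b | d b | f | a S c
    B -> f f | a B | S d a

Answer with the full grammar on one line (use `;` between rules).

N has alternatives sharing prefix 'd b': factor to N → d b N' with N' → f b | ε.

S -> d | N N | B | c N; N -> f | a S c | d b N'; B -> f f | a B | S d a; N' -> f b | ε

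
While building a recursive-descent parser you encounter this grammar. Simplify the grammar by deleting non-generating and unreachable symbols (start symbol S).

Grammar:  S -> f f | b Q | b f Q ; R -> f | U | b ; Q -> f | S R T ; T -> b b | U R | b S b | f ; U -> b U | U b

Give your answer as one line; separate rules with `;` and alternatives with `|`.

S -> f f | b Q | b f Q; R -> f | b; Q -> f | S R T; T -> b b | b S b | f

Generating nonterminals: {Q, R, S, T}.
Reachable from S after that: {Q, R, S, T}.
Removed useless symbols: {U} and every production mentioning them.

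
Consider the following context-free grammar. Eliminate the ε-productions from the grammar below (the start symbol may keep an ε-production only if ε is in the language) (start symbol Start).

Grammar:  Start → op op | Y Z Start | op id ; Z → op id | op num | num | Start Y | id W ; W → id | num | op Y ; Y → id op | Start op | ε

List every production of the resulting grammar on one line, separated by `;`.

The nullable symbols are {Y}.
ε ∉ L(G), so no ε-production is kept.
For each production, add variants omitting each subset of nullable occurrences: Start → Y Z Start gives Y Z Start | Z Start. Z → Start Y gives Start Y | Start. W → op Y gives op Y | op.

Start → op op | Y Z Start | Z Start | op id; Z → op id | op num | num | Start Y | Start | id W; W → id | num | op Y | op; Y → id op | Start op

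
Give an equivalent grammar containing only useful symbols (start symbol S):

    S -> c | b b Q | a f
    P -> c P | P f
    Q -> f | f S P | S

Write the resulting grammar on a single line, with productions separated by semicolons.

Generating nonterminals: {Q, S}.
Reachable from S after that: {Q, S}.
Removed useless symbols: {P} and every production mentioning them.

S -> c | b b Q | a f; Q -> f | S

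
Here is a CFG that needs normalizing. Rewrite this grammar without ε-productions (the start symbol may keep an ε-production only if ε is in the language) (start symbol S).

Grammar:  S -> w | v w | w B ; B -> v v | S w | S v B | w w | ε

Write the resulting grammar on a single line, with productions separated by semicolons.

Nullable set = {B}.
ε ∉ L(G), so no ε-production is kept.
Add the nullable-subset variants: B → S v B gives S v B | S v.

S -> w | v w | w B; B -> v v | S w | S v B | S v | w w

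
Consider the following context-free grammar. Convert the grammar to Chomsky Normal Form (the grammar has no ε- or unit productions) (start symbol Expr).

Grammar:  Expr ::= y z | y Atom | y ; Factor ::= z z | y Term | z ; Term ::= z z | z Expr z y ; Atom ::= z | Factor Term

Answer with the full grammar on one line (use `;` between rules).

Introduce a nonterminal for each terminal appearing in a rule of length ≥ 2: X1 → y, X2 → z.
Binarize each right-hand side of length ≥ 3 by chaining fresh nonterminals (Y1, Y2, …): affected rules were Term → X2 Expr X2 X1.

Expr ::= X1 X2 | X1 Atom | y; Factor ::= X2 X2 | X1 Term | z; Term ::= X2 X2 | X2 Y1; Atom ::= z | Factor Term; X1 ::= y; X2 ::= z; Y1 ::= Expr Y2; Y2 ::= X2 X1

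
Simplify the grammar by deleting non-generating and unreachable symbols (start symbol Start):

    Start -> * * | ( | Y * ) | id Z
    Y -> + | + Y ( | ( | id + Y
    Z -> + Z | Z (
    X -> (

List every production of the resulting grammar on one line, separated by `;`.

Start -> * * | ( | Y * ); Y -> + | + Y ( | ( | id + Y

Generating nonterminals: {Start, X, Y}.
Reachable from Start after that: {Start, Y}.
Removed useless symbols: {X, Z} and every production mentioning them.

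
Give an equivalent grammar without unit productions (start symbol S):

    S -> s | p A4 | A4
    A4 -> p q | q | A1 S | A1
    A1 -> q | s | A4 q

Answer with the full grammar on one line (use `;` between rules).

Unit pairs: A4 ⇒* {A1}; S ⇒* {A1, A4}.
For every A with A ⇒* B via unit rules, add B's non-unit alternatives to A; then delete every rule of the form X → Y.

S -> p q | q | A1 S | s | A4 q | p A4; A4 -> p q | q | A1 S | s | A4 q; A1 -> q | s | A4 q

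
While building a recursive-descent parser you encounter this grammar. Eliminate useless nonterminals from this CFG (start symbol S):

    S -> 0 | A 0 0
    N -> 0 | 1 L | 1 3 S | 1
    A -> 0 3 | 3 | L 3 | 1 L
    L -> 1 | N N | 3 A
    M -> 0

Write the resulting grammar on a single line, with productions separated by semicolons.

S -> 0 | A 0 0; N -> 0 | 1 L | 1 3 S | 1; A -> 0 3 | 3 | L 3 | 1 L; L -> 1 | N N | 3 A

Generating nonterminals: {A, L, M, N, S}.
Reachable from S after that: {A, L, N, S}.
Removed useless symbols: {M} and every production mentioning them.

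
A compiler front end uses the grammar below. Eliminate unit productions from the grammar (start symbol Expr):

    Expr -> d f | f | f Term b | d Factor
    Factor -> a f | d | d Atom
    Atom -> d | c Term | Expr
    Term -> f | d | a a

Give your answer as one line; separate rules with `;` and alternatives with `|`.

Unit pairs: Atom ⇒* {Expr}.
For every A with A ⇒* B via unit rules, add B's non-unit alternatives to A; then delete every rule of the form X → Y.

Expr -> d f | f | f Term b | d Factor; Factor -> a f | d | d Atom; Atom -> d | c Term | d f | f | f Term b | d Factor; Term -> f | d | a a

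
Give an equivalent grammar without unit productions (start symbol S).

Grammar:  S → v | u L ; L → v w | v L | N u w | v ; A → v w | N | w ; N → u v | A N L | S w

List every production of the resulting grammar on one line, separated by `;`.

S → v | u L; L → v w | v L | N u w | v; A → u v | A N L | S w | v w | w; N → u v | A N L | S w

Unit pairs: A ⇒* {N}.
Replace each nonterminal's rules with the union of the non-unit rules of every nonterminal it unit-derives.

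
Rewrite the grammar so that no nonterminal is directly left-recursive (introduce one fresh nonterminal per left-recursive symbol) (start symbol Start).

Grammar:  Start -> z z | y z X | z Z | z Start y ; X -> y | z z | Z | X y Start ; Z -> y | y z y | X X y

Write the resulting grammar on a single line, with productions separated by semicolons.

Start -> z z | y z X | z Z | z Start y; X -> y X1 | z z X1 | Z X1; Z -> y | y z y | X X y; X1 -> y Start X1 | epsilon

X is directly left-recursive.
For X: α = {y Start}, β = {y, z z, Z}. Rewrite as X → β X1 and X1 → α X1 | ε.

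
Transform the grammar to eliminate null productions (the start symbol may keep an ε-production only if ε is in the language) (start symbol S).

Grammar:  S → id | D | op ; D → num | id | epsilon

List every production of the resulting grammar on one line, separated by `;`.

S → id | D | op | ε; D → num | id

Nullable set = {D, S}.
ε ∈ L(G) since S is nullable, so keep S → ε.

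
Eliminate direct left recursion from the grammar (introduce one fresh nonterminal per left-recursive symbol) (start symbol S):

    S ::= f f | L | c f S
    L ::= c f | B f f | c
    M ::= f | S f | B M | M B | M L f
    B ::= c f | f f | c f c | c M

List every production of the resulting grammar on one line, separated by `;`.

Left recursion appears on M.
For M: α = {B, L f}, β = {f, S f, B M}. Rewrite as M → β M' and M' → α M' | ε.

S ::= f f | L | c f S; L ::= c f | B f f | c; M ::= f M' | S f M' | B M M'; B ::= c f | f f | c f c | c M; M' ::= B M' | L f M' | ε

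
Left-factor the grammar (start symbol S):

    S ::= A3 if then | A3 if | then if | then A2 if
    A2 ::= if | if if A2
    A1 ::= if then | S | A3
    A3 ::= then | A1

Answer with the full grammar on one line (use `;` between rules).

S ::= A3 if S' | then S''; A2 ::= if A2'; A1 ::= if then | S | A3; A3 ::= then | A1; S' ::= then | ε; S'' ::= if | A2 if; A2' ::= ε | if A2

S has alternatives sharing prefix 'A3 if': factor to S → A3 if S' with S' → then | ε.
S has alternatives sharing prefix 'then': factor to S → then S'' with S'' → if | A2 if.
A2 has alternatives sharing prefix 'if': factor to A2 → if A2' with A2' → ε | if A2.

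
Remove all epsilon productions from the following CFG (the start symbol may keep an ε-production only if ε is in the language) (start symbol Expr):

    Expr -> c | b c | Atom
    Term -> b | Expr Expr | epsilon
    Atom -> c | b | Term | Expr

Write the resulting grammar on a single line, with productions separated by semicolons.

Expr -> c | b c | Atom | ε; Term -> b | Expr Expr | Expr; Atom -> c | b | Term | Expr

Nullable nonterminals: {Atom, Expr, Term}.
ε ∈ L(G) since Expr is nullable, so keep Expr → ε.
Add the nullable-subset variants: Term → Expr Expr gives Expr Expr | Expr.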